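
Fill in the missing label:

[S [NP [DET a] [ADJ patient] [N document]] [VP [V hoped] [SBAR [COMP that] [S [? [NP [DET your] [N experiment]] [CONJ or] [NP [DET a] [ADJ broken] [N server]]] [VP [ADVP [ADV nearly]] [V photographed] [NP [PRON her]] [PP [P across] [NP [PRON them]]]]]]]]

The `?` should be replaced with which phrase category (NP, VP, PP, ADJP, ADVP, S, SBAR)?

NP

A constituent whose immediate children are NP, CONJ 'or', NP is a noun phrase: NP.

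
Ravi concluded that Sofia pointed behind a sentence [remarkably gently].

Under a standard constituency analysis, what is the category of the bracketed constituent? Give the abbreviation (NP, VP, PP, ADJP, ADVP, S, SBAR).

The span is built around the adverb "gently" — an adverb phrase (ADVP).

ADVP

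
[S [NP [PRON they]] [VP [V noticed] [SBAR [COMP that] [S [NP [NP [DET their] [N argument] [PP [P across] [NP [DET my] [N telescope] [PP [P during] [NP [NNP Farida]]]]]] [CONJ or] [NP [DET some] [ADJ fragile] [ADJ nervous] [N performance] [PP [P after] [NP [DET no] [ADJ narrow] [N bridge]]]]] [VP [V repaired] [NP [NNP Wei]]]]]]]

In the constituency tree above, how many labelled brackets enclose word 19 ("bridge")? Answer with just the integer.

9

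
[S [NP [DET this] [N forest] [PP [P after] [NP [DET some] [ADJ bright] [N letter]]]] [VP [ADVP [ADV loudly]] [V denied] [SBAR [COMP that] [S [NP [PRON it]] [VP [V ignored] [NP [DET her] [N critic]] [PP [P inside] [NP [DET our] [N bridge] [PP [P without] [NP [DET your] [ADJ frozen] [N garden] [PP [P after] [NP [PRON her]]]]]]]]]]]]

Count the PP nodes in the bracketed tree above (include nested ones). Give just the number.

4

Listing each PP by its span: [PP after some bright letter]; [PP inside our bridge without your frozen garden after her]; [PP without your frozen garden after her]; [PP after her] — that makes 4.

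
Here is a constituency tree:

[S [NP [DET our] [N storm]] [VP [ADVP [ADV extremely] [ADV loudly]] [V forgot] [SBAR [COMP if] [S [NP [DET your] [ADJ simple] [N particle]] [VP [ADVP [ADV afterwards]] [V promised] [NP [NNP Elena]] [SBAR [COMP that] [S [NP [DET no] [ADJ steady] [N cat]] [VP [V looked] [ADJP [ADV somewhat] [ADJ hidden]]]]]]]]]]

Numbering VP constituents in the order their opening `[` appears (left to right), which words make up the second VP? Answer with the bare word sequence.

In left-to-right order the VP constituents are "extremely loudly forgot if your simple particle afterwards promised Elena that no steady cat looked somewhat hidden"; "afterwards promised Elena that no steady cat looked somewhat hidden"; "looked somewhat hidden". Number 2 is "afterwards promised Elena that no steady cat looked somewhat hidden".

afterwards promised Elena that no steady cat looked somewhat hidden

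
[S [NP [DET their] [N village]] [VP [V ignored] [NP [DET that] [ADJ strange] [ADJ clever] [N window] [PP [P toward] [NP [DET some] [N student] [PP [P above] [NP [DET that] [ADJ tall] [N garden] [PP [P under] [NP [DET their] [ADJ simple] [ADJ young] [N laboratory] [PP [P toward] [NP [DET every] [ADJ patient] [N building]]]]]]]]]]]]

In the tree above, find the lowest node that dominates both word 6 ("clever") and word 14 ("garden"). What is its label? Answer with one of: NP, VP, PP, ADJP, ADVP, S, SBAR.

Word 6 lies under S → VP → NP → ADJ; word 14 lies under S → VP → NP → PP → NP → PP → NP → N. The lowest shared node is the NP.

NP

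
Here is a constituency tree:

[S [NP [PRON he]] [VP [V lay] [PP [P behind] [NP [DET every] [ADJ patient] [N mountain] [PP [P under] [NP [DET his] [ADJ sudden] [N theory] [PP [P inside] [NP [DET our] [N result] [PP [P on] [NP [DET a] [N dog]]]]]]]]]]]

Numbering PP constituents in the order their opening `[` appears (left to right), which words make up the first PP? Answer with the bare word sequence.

Opening `[PP` markers occur at word positions 3, 7, 11, 14; the first of these opens the constituent [PP behind every patient mountain under his sudden theory inside our result on a dog].

behind every patient mountain under his sudden theory inside our result on a dog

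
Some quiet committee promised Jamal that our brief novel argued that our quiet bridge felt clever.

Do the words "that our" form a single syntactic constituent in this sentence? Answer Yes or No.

No

The smallest constituent containing the whole sequence is the subordinate clause [SBAR that our quiet bridge felt clever], but the sequence is only part of it — it straddles the boundary between complementizer "that" and clause "our quiet bridge felt clever".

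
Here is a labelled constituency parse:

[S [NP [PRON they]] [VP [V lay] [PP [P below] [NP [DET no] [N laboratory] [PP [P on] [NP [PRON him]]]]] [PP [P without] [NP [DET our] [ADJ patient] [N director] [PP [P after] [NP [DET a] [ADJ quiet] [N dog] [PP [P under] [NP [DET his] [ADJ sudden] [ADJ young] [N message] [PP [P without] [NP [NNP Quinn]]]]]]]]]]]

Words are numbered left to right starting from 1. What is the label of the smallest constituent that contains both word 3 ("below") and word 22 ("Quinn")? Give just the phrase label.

VP

Both words fall inside [VP lay below no laboratory on him without our patient director after a quiet dog under his sudden young message without Quinn] (words 2–22), and no smaller constituent contains them both. Label: VP.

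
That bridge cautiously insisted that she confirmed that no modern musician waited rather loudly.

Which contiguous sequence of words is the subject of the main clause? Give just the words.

that bridge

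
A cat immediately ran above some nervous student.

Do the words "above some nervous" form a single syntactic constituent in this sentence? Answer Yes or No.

No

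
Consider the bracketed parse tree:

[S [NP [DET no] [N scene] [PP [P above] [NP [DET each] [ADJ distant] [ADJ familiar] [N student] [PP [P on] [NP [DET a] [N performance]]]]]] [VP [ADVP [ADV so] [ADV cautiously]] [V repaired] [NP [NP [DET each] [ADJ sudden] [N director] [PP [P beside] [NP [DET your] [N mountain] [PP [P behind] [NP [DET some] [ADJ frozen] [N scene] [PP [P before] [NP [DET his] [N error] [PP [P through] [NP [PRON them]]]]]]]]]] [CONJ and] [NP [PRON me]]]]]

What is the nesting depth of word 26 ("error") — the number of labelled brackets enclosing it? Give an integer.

11

The word sits inside N, which is inside NP, inside PP, inside NP, inside PP, inside NP, inside PP, inside NP, inside NP, inside VP, inside S — 11 brackets in all.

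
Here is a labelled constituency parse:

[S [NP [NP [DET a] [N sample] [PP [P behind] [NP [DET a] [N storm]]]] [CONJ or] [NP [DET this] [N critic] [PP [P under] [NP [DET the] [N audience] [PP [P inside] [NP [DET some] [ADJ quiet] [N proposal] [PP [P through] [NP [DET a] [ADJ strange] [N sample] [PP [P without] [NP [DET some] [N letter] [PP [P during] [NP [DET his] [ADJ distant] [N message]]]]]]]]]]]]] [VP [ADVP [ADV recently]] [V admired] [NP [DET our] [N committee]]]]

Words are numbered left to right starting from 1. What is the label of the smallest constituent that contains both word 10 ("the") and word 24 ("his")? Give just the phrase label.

NP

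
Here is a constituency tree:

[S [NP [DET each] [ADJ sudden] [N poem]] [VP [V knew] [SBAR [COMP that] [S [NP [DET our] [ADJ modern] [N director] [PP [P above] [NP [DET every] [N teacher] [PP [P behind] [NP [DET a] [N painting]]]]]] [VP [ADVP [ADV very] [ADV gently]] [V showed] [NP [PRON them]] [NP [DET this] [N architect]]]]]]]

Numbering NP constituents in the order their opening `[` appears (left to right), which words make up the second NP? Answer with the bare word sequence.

The NP opening brackets appear, in order, over: "each sudden poem"; "our modern director above every teacher behind a painting"; "every teacher behind a painting"; "a painting"; "them"; "this architect". The second one spans "our modern director above every teacher behind a painting".

our modern director above every teacher behind a painting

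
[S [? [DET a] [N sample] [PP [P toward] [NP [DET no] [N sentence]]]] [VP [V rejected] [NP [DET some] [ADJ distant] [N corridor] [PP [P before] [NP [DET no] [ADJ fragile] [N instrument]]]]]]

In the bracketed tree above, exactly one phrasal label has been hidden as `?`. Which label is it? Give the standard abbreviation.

NP

The `?` node immediately contains: DET 'a', N 'sample', PP. That is the internal structure of a noun phrase, so the label is NP.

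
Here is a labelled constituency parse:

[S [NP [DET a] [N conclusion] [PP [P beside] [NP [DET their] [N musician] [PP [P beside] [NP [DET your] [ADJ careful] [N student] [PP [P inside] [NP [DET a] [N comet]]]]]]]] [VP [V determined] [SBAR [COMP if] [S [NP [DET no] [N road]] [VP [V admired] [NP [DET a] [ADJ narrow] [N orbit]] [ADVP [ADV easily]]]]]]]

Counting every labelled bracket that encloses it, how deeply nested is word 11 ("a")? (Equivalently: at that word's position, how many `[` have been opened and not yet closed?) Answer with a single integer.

9

Counting open brackets not yet closed at "a": [S [NP [PP [NP [PP [NP [PP [NP [DET = 9.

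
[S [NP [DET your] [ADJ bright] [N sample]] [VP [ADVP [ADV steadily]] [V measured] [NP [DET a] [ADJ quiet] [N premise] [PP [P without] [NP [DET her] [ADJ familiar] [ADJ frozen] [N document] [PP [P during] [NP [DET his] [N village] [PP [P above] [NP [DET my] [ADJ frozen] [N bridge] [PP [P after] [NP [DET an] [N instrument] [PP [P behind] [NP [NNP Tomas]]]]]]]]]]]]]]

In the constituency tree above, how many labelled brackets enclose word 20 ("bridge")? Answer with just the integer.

10

The word sits inside N, which is inside NP, inside PP, inside NP, inside PP, inside NP, inside PP, inside NP, inside VP, inside S — 10 brackets in all.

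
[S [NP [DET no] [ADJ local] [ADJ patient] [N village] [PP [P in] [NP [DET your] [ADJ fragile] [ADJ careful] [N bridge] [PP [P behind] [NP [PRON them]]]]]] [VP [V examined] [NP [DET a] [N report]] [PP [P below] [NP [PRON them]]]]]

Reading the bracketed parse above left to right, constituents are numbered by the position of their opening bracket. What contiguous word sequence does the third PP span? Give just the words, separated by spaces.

The PP opening brackets appear, in order, over: "in your fragile careful bridge behind them"; "behind them"; "below them". The third one spans "below them".

below them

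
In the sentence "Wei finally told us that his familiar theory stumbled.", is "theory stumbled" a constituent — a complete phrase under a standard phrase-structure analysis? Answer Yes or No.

No

The smallest constituent containing the whole sequence is the clause [S his familiar theory stumbled], but the sequence is only part of it — it straddles the boundary between noun phrase "his familiar theory" and verb phrase "stumbled".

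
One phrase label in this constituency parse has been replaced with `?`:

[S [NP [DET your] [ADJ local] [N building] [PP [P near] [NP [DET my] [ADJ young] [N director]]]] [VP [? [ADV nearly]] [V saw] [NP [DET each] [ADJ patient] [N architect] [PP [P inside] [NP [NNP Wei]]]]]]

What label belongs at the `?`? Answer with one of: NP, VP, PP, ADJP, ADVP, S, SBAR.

A constituent whose immediate children are ADV 'nearly' is an adverb phrase: ADVP.

ADVP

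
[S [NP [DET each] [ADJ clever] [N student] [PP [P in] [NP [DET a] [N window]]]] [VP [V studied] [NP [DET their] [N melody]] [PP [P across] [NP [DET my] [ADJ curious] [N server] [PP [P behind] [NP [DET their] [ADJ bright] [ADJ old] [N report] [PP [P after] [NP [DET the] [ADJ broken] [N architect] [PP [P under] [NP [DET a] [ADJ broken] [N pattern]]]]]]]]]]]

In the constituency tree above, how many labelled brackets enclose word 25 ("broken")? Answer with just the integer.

The word sits inside ADJ, which is inside NP, inside PP, inside NP, inside PP, inside NP, inside PP, inside NP, inside PP, inside VP, inside S — 11 brackets in all.

11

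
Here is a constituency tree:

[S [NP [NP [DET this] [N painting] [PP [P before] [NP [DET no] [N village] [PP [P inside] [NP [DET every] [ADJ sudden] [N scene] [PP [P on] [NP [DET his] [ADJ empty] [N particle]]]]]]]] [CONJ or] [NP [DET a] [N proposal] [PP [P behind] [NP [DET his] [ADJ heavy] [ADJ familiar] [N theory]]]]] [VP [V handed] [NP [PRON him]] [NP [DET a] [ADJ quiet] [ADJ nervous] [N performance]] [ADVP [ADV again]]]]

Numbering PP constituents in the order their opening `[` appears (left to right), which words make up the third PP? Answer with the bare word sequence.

In left-to-right order the PP constituents are "before no village inside every sudden scene on his empty particle"; "inside every sudden scene on his empty particle"; "on his empty particle"; "behind his heavy familiar theory". Number 3 is "on his empty particle".

on his empty particle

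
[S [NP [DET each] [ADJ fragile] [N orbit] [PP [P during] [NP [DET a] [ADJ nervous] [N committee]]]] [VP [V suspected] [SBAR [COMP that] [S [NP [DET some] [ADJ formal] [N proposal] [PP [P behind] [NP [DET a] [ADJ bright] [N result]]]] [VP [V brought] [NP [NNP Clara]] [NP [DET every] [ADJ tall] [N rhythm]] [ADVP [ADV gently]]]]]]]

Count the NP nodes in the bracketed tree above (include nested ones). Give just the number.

Listing each NP by its span: [NP each fragile orbit during a nervous committee]; [NP a nervous committee]; [NP some formal proposal behind a bright result]; [NP a bright result]; [NP Clara]; [NP every tall rhythm] — that makes 6.

6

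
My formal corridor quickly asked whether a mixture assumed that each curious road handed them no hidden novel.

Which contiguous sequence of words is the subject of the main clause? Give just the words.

my formal corridor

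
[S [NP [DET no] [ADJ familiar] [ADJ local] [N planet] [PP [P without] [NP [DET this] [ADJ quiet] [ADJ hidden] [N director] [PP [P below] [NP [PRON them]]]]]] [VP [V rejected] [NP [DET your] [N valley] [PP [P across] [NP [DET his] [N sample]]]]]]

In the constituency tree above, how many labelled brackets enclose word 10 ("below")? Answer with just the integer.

6

Counting open brackets not yet closed at "below": [S [NP [PP [NP [PP [P = 6.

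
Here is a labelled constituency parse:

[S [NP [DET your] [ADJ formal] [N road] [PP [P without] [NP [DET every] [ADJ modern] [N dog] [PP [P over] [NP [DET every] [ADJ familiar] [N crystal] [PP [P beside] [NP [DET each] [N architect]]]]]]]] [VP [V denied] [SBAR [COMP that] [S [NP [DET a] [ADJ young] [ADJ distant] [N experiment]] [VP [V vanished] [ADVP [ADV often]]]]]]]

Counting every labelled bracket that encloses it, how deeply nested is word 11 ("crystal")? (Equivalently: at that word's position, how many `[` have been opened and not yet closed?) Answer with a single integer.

Path from the root down to the word: S → NP → PP → NP → PP → NP → N. That is 7 enclosing brackets.

7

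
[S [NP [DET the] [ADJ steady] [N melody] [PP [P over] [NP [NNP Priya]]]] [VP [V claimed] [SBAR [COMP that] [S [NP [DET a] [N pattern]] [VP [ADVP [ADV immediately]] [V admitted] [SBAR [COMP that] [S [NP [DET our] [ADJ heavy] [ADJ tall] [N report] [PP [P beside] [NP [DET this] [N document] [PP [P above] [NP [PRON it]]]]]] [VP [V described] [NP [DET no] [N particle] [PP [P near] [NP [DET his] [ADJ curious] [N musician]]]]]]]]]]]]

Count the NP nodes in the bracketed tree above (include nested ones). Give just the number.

The NP constituents are: [NP the steady melody over Priya]; [NP Priya]; [NP a pattern]; [NP our heavy tall report beside this document above it]; [NP this document above it]; [NP it] …. Total: 8.

8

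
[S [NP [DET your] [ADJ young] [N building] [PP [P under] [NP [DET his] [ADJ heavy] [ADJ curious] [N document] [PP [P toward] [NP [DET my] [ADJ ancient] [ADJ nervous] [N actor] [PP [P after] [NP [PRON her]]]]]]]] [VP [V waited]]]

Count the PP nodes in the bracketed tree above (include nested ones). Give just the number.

3

Listing each PP by its span: [PP under his heavy curious document toward my ancient nervous actor after her]; [PP toward my ancient nervous actor after her]; [PP after her] — that makes 3.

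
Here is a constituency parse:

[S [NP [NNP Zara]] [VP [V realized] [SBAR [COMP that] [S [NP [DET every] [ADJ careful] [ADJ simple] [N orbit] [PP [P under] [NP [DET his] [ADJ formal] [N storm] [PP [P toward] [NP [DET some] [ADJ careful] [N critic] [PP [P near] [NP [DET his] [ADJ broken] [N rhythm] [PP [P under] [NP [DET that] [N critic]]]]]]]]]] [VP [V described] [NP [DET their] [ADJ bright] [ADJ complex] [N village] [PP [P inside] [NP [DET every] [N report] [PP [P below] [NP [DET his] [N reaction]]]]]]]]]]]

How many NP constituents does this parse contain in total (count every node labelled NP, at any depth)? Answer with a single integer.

9

Listing each NP by its span: [NP Zara]; [NP every careful simple orbit under his formal storm toward some careful critic near his broken rhythm under that critic]; [NP his formal storm toward some careful critic near his broken rhythm under that critic]; [NP some careful critic near his broken rhythm under that critic]; [NP his broken rhythm under that critic]; [NP that critic] … — that makes 9.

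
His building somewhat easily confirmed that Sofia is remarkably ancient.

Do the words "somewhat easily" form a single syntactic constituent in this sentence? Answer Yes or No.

Yes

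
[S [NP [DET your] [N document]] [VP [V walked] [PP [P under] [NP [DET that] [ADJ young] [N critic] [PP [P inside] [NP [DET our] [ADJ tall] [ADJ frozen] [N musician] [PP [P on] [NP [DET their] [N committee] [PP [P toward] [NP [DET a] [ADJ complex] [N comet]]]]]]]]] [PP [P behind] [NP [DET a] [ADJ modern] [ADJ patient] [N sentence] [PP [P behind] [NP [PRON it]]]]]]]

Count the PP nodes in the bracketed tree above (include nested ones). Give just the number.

6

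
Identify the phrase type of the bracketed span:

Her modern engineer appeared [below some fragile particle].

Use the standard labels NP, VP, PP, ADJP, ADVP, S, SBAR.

The span is built around the preposition "below" — a prepositional phrase (PP).

PP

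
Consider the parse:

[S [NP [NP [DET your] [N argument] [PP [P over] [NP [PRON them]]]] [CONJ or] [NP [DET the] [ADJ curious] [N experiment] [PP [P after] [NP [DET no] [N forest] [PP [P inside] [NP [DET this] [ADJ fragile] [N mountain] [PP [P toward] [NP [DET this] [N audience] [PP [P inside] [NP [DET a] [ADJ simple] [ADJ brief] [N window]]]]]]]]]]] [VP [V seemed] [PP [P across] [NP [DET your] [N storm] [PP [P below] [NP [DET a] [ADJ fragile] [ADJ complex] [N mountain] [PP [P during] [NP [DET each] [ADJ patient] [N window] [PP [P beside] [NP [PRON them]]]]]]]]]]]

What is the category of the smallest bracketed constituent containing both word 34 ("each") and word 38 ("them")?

NP

The smallest bracket enclosing both words is [NP each patient window beside them], so the label is NP.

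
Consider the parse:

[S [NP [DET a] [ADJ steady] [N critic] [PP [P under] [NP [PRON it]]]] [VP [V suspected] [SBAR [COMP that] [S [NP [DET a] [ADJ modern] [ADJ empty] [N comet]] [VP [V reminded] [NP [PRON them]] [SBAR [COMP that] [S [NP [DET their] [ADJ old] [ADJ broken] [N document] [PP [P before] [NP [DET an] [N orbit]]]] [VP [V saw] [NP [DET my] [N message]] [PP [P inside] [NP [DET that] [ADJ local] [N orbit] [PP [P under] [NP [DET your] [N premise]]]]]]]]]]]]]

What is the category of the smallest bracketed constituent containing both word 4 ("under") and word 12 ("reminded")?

Both words fall inside [S a steady critic under it suspected that a modern empty comet reminded them that their old broken document before an orbit saw my message inside that local orbit under your premise] (words 1–31), and no smaller constituent contains them both. Label: S.

S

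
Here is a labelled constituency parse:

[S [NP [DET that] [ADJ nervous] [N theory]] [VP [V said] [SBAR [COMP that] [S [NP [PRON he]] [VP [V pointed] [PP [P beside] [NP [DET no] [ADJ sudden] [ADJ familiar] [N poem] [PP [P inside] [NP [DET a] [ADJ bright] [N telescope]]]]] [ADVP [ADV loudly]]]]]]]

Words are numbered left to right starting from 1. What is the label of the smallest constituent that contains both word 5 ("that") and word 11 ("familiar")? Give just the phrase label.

Both words fall inside [SBAR that he pointed beside no sudden familiar poem inside a bright telescope loudly] (words 5–17), and no smaller constituent contains them both. Label: SBAR.

SBAR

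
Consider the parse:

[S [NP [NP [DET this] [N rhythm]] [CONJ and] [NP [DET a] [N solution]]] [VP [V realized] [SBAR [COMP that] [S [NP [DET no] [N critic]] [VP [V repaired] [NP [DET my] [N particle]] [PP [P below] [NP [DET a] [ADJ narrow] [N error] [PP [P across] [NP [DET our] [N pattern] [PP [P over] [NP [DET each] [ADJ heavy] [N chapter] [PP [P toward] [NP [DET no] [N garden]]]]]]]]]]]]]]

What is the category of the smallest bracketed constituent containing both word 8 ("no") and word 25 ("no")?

S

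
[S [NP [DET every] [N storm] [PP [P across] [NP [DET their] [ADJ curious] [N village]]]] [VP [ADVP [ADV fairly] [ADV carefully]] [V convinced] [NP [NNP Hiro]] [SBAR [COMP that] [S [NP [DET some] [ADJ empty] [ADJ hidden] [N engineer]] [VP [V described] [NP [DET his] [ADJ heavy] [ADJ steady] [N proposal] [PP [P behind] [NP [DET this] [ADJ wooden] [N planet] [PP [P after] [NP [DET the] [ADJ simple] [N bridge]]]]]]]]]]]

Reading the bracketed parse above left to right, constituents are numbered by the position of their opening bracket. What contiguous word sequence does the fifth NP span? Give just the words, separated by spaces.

his heavy steady proposal behind this wooden planet after the simple bridge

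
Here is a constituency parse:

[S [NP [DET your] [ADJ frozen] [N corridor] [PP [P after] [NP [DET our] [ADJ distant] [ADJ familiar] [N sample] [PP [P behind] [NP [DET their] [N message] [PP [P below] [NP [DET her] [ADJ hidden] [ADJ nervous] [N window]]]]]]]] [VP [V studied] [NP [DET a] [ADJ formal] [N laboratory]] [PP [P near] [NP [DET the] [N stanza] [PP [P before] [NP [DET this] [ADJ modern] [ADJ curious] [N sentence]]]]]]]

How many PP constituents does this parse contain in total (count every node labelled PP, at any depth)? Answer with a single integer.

Listing each PP by its span: [PP after our distant familiar sample behind their message below her hidden nervous window]; [PP behind their message below her hidden nervous window]; [PP below her hidden nervous window]; [PP near the stanza before this modern curious sentence]; [PP before this modern curious sentence] — that makes 5.

5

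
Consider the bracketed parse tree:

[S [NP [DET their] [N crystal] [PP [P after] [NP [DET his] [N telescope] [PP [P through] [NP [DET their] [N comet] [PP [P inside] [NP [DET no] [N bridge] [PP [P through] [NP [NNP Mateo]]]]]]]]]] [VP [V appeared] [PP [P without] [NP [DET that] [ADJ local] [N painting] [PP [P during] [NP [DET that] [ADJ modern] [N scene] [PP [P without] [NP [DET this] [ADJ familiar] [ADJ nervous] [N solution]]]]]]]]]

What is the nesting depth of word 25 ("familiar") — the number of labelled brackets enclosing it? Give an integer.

9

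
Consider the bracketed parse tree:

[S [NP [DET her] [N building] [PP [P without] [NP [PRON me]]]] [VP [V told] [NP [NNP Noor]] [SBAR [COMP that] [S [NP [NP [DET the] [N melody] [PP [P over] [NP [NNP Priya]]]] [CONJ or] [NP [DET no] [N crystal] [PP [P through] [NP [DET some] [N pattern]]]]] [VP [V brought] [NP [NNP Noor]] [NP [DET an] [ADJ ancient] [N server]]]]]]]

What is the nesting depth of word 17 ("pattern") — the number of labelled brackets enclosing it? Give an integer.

The word sits inside N, which is inside NP, inside PP, inside NP, inside NP, inside S, inside SBAR, inside VP, inside S — 9 brackets in all.

9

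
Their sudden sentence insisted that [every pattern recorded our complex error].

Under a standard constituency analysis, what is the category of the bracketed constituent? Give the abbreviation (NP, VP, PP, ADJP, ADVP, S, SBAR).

S

The span is built around the head "recorded" — a clause (S).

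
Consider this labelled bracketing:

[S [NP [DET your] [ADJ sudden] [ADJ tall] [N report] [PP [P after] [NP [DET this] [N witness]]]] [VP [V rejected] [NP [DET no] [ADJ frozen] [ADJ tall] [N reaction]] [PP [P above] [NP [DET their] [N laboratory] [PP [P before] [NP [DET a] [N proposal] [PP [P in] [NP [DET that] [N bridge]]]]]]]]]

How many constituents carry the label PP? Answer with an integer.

The PP constituents are: [PP after this witness]; [PP above their laboratory before a proposal in that bridge]; [PP before a proposal in that bridge]; [PP in that bridge]. Total: 4.

4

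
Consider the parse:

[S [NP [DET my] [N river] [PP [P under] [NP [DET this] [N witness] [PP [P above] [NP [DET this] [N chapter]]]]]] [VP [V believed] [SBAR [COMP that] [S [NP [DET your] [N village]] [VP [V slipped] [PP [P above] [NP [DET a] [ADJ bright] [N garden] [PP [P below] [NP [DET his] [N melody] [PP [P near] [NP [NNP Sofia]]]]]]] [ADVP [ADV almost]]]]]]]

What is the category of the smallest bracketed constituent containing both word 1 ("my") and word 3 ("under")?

NP

Word 1 lies under S → NP → DET; word 3 lies under S → NP → PP → P. The lowest shared node is the NP.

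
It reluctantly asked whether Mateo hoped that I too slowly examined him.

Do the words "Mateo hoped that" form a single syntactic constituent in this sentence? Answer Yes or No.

The sequence begins inside the noun phrase "Mateo" and ends inside the verb phrase "hoped that I too slowly examined him"; it crosses a phrase boundary, so no single node in the tree spans exactly those words.

No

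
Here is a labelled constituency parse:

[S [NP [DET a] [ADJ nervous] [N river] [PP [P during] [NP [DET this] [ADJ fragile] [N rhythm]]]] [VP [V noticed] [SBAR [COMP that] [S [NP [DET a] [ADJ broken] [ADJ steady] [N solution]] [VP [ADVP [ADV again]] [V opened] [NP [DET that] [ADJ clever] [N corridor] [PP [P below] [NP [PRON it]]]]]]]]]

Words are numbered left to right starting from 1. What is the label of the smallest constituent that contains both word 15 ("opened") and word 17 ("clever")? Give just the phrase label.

VP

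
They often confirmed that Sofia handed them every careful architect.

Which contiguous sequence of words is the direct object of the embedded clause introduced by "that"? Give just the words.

every careful architect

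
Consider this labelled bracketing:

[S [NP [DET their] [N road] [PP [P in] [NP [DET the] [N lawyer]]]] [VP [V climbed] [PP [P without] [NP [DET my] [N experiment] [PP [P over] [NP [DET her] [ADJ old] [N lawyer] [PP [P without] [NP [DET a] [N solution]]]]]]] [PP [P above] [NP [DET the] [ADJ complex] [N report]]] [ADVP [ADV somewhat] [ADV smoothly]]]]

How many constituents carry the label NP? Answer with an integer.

The NP constituents are: [NP their road in the lawyer]; [NP the lawyer]; [NP my experiment over her old lawyer without a solution]; [NP her old lawyer without a solution]; [NP a solution]; [NP the complex report]. Total: 6.

6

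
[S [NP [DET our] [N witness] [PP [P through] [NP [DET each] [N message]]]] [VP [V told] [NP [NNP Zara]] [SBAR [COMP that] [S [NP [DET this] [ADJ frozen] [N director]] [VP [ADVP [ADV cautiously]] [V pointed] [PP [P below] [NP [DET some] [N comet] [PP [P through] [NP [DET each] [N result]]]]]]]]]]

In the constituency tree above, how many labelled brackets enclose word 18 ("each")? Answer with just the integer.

10

The word sits inside DET, which is inside NP, inside PP, inside NP, inside PP, inside VP, inside S, inside SBAR, inside VP, inside S — 10 brackets in all.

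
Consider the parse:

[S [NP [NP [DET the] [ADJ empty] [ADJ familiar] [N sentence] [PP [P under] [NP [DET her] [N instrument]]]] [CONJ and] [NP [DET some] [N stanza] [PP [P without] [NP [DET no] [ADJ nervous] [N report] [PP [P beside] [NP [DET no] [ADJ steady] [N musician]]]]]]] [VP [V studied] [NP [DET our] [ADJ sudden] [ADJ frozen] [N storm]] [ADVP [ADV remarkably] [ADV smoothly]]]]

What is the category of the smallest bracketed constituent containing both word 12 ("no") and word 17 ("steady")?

The smallest bracket enclosing both words is [NP no nervous report beside no steady musician], so the label is NP.

NP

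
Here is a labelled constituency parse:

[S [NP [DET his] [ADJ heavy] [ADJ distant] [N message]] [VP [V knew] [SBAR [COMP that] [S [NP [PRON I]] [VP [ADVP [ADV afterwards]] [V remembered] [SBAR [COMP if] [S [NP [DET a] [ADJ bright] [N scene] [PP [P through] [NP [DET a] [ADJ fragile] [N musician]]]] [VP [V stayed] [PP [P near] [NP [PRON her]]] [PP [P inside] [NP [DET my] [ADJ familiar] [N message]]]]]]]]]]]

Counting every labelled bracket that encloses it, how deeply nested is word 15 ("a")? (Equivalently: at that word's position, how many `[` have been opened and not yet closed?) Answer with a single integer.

11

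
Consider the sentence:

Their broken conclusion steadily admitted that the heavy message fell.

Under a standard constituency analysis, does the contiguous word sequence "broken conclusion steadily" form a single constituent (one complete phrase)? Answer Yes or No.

The sequence begins inside the noun phrase "their broken conclusion" and ends inside the verb phrase "steadily admitted that the heavy message fell"; it crosses a phrase boundary, so no single node in the tree spans exactly those words.

No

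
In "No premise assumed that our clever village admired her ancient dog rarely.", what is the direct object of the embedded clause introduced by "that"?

her ancient dog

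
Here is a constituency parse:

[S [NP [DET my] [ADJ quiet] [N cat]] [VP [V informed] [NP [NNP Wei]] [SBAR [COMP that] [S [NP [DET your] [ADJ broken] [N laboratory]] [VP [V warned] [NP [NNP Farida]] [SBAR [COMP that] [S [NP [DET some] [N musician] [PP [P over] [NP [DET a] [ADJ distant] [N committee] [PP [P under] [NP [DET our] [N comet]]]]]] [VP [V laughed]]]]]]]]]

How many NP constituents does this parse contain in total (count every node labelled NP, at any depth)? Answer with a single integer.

7

Scanning left to right, an opening `[NP` appears at word positions 1, 5, 7, 11, 13, 16, 20 — 7 in total.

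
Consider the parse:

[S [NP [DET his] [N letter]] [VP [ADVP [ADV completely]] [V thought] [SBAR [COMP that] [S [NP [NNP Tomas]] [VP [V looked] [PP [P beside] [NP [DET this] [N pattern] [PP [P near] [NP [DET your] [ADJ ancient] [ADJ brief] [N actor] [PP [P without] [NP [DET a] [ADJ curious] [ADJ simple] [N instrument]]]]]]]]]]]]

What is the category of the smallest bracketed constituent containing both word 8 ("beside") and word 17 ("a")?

Word 8 lies under S → VP → SBAR → S → VP → PP → P; word 17 lies under S → VP → SBAR → S → VP → PP → NP → PP → NP → PP → NP → DET. The lowest shared node is the PP.

PP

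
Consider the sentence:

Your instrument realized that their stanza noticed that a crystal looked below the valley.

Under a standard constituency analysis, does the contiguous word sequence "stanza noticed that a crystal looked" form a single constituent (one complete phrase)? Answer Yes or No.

The smallest constituent containing the whole sequence is the clause [S their stanza noticed that a crystal looked below the valley], but the sequence is only part of it — it straddles the boundary between noun phrase "their stanza" and verb phrase "noticed that a crystal looked below the valley".

No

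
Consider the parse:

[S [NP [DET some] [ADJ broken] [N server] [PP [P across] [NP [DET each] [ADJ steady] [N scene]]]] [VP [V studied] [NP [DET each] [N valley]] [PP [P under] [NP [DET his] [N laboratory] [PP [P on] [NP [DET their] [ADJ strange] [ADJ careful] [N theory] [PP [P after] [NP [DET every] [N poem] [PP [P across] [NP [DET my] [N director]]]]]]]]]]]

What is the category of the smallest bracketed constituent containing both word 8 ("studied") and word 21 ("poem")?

VP

Both words fall inside [VP studied each valley under his laboratory on their strange careful theory after every poem across my director] (words 8–24), and no smaller constituent contains them both. Label: VP.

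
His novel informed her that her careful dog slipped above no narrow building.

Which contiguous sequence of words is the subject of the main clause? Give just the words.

his novel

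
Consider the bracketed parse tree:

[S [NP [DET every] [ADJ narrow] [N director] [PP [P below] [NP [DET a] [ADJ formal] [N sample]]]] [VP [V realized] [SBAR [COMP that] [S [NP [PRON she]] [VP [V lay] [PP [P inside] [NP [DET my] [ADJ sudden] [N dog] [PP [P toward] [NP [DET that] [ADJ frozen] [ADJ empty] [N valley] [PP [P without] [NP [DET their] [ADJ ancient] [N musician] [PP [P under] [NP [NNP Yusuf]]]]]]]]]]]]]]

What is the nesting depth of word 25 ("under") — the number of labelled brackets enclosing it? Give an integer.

13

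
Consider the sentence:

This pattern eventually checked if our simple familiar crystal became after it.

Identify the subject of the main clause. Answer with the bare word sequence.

The subject of the main clause is the NP immediately before the verb "checked": "this pattern".

this pattern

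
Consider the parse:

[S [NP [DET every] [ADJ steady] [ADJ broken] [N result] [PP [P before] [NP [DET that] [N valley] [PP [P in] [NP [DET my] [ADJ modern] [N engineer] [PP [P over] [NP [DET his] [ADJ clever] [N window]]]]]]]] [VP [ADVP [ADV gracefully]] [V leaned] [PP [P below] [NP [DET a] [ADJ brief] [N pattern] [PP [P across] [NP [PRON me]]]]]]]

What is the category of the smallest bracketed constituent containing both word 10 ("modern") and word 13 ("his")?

Word 10 lies under S → NP → PP → NP → PP → NP → ADJ; word 13 lies under S → NP → PP → NP → PP → NP → PP → NP → DET. The lowest shared node is the NP.

NP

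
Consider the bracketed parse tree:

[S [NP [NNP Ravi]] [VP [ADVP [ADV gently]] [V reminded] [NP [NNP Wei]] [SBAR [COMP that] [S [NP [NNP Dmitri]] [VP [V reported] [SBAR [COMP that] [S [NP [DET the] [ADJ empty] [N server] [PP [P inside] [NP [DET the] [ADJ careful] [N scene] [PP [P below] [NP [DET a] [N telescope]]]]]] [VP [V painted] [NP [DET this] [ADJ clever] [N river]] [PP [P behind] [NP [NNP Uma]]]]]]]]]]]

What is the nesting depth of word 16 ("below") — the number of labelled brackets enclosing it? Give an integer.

12

The word sits inside P, which is inside PP, inside NP, inside PP, inside NP, inside S, inside SBAR, inside VP, inside S, inside SBAR, inside VP, inside S — 12 brackets in all.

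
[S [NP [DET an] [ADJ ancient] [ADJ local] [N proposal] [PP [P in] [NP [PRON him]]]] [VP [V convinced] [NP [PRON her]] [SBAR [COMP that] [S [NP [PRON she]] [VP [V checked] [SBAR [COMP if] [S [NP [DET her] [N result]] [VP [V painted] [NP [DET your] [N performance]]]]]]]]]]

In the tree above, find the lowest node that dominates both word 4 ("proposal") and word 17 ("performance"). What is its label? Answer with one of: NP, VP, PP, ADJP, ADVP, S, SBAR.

S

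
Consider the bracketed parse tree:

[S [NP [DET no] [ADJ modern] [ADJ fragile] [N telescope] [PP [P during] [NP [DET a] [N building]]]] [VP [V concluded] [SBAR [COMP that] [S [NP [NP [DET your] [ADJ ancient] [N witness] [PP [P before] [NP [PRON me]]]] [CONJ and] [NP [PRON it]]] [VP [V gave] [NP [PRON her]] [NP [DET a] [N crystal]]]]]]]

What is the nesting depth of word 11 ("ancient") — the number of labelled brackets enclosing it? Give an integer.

7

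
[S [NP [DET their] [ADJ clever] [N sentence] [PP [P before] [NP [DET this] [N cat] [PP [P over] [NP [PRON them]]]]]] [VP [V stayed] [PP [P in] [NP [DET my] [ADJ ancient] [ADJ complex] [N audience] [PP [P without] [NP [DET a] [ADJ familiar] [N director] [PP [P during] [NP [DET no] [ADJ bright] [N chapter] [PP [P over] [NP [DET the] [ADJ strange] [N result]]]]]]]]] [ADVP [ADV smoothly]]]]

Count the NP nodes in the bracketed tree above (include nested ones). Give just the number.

7

Scanning left to right, an opening `[NP` appears at word positions 1, 5, 8, 11, 16, 20, 24 — 7 in total.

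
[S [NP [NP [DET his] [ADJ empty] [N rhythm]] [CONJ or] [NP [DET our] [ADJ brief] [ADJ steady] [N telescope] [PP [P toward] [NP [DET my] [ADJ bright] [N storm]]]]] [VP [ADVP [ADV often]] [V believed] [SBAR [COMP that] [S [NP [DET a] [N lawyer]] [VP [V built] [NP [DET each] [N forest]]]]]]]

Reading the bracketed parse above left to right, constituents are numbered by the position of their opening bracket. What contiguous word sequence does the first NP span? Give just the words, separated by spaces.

his empty rhythm or our brief steady telescope toward my bright storm

In left-to-right order the NP constituents are "his empty rhythm or our brief steady telescope toward my bright storm"; "his empty rhythm"; "our brief steady telescope toward my bright storm"; "my bright storm"; "a lawyer"; "each forest". Number 1 is "his empty rhythm or our brief steady telescope toward my bright storm".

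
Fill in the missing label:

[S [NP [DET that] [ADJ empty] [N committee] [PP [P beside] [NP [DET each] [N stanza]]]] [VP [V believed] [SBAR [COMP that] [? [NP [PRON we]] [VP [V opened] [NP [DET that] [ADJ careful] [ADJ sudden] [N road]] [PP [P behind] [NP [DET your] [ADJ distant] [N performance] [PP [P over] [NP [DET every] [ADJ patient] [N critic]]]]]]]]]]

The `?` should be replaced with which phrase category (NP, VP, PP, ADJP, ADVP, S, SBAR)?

S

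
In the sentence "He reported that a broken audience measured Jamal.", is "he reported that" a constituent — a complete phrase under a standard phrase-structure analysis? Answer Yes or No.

The smallest constituent containing the whole sequence is the clause [S he reported that a broken audience measured Jamal], but the sequence is only part of it — it straddles the boundary between noun phrase "he" and verb phrase "reported that a broken audience measured Jamal".

No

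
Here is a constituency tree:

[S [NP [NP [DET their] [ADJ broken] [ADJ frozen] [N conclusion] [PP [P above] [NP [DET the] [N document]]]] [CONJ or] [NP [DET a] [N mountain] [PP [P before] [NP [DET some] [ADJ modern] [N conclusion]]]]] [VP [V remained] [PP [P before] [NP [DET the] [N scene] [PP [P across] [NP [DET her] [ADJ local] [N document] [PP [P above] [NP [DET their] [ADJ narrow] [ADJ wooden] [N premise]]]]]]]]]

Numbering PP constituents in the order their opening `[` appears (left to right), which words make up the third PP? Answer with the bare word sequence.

before the scene across her local document above their narrow wooden premise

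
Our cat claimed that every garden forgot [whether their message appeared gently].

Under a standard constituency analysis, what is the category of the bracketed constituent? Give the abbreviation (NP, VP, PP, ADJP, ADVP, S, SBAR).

SBAR

The span is built around the complementizer "whether" — a subordinate clause (SBAR).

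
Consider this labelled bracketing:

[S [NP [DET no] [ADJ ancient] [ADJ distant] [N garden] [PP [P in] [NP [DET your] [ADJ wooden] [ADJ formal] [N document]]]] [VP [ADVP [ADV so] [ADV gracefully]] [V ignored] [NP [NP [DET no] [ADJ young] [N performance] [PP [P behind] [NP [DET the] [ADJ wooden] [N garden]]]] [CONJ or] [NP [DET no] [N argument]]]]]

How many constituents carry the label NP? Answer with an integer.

6

The NP constituents are: [NP no ancient distant garden in your wooden formal document]; [NP your wooden formal document]; [NP no young performance behind the wooden garden or no argument]; [NP no young performance behind the wooden garden]; [NP the wooden garden]; [NP no argument]. Total: 6.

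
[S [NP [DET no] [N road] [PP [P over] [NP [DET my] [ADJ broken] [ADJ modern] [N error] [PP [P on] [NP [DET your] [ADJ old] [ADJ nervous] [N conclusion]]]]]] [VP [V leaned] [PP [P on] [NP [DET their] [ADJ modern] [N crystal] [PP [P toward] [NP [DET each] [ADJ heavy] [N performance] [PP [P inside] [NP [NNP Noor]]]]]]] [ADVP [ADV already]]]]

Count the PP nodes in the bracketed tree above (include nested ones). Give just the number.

The PP constituents are: [PP over my broken modern error on your old nervous conclusion]; [PP on your old nervous conclusion]; [PP on their modern crystal toward each heavy performance inside Noor]; [PP toward each heavy performance inside Noor]; [PP inside Noor]. Total: 5.

5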